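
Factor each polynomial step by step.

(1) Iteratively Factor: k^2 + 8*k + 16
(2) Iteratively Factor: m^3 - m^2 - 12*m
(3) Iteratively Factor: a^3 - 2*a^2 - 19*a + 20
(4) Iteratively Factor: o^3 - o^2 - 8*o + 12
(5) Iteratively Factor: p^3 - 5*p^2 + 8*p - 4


(1) = (k + 4)*(k + 4)
(2) = (m + 3)*(m^2 - 4*m) = m*(m + 3)*(m - 4)
(3) = (a - 5)*(a^2 + 3*a - 4) = (a - 5)*(a - 1)*(a + 4)
(4) = (o - 2)*(o^2 + o - 6) = (o - 2)*(o + 3)*(o - 2)
(5) = (p - 1)*(p^2 - 4*p + 4) = (p - 2)*(p - 1)*(p - 2)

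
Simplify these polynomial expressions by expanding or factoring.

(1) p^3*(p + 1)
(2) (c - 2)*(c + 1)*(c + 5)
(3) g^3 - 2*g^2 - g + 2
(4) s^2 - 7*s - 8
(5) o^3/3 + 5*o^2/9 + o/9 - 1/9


(1) = p^4 + p^3
(2) = c^3 + 4*c^2 - 7*c - 10
(3) = (g - 2)*(g - 1)*(g + 1)
(4) = (s - 8)*(s + 1)
(5) = (o/3 + 1/3)*(o - 1/3)*(o + 1)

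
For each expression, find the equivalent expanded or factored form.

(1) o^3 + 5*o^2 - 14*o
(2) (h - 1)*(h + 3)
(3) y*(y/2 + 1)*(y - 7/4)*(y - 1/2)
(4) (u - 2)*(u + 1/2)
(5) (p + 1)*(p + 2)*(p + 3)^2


(1) = o*(o - 2)*(o + 7)
(2) = h^2 + 2*h - 3
(3) = y^4/2 - y^3/8 - 29*y^2/16 + 7*y/8
(4) = u^2 - 3*u/2 - 1
(5) = p^4 + 9*p^3 + 29*p^2 + 39*p + 18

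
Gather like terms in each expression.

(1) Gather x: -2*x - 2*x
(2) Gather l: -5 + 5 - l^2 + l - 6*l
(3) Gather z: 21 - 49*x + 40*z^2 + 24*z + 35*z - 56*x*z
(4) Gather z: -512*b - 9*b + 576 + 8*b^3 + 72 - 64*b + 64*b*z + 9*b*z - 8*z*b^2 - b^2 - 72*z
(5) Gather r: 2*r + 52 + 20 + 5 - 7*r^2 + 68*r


(1) = -4*x
(2) = -l^2 - 5*l
(3) = -49*x + 40*z^2 + z*(59 - 56*x) + 21
(4) = 8*b^3 - b^2 - 585*b + z*(-8*b^2 + 73*b - 72) + 648
(5) = -7*r^2 + 70*r + 77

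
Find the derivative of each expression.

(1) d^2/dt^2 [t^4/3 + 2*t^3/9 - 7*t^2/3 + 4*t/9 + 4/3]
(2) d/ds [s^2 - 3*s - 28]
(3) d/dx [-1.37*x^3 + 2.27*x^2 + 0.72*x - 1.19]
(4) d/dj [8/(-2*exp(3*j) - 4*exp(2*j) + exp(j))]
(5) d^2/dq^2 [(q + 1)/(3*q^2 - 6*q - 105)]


(1) = 4*t^2 + 4*t/3 - 14/3
(2) = 2*s - 3
(3) = -4.11*x^2 + 4.54*x + 0.72
(4) = 8*(6*exp(2*j) + 8*exp(j) - 1)*exp(-j)/(2*exp(2*j) + 4*exp(j) - 1)^2
(5) = 2*((1 - 3*q)*(-q^2 + 2*q + 35) - 4*(q - 1)^2*(q + 1))/(3*(-q^2 + 2*q + 35)^3)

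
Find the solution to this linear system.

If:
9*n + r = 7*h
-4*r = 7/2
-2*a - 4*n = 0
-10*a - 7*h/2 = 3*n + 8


Then:
a = -121/100
h = 457/700
n = 121/200
r = -7/8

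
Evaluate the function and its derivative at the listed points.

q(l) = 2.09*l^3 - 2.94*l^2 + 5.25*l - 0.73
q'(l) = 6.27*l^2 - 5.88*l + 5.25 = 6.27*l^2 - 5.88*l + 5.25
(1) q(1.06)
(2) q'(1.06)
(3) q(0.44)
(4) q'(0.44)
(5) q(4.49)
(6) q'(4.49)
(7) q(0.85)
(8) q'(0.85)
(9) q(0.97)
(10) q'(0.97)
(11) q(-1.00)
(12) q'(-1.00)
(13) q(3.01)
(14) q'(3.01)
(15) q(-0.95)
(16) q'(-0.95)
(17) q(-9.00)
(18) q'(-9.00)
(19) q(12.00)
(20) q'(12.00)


(1) = 4.02
(2) = 6.06
(3) = 1.19
(4) = 3.88
(5) = 152.76
(6) = 105.25
(7) = 2.89
(8) = 4.78
(9) = 3.50
(10) = 5.45
(11) = -11.01
(12) = 17.40
(13) = 45.43
(14) = 44.36
(15) = -10.16
(16) = 16.49
(17) = -1809.73
(18) = 566.04
(19) = 3250.43
(20) = 837.57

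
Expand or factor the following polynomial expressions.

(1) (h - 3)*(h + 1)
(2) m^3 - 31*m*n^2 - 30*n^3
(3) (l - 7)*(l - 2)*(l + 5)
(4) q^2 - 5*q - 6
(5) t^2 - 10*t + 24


(1) = h^2 - 2*h - 3
(2) = (m - 6*n)*(m + n)*(m + 5*n)
(3) = l^3 - 4*l^2 - 31*l + 70
(4) = (q - 6)*(q + 1)
(5) = (t - 6)*(t - 4)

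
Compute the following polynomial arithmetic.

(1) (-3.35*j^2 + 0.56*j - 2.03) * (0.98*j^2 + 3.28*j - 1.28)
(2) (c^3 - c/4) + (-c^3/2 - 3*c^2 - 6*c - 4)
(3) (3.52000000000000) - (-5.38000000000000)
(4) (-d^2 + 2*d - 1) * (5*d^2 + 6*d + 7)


(1) = -3.283*j^4 - 10.4392*j^3 + 4.1354*j^2 - 7.3752*j + 2.5984
(2) = c^3/2 - 3*c^2 - 25*c/4 - 4
(3) = 8.90000000000000
(4) = -5*d^4 + 4*d^3 + 8*d - 7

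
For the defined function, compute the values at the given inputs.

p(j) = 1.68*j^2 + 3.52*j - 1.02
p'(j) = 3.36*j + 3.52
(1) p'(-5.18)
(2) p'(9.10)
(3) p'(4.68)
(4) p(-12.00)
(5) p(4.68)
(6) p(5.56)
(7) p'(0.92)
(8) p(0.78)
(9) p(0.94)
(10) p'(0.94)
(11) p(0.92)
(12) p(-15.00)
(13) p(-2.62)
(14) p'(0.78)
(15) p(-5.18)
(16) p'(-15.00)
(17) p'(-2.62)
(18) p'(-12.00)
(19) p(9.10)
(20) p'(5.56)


(1) = -13.88
(2) = 34.10
(3) = 19.24
(4) = 198.66
(5) = 52.25
(6) = 70.49
(7) = 6.61
(8) = 2.75
(9) = 3.77
(10) = 6.68
(11) = 3.64
(12) = 324.18
(13) = 1.29
(14) = 6.14
(15) = 25.82
(16) = -46.88
(17) = -5.28
(18) = -36.80
(19) = 170.13
(20) = 22.20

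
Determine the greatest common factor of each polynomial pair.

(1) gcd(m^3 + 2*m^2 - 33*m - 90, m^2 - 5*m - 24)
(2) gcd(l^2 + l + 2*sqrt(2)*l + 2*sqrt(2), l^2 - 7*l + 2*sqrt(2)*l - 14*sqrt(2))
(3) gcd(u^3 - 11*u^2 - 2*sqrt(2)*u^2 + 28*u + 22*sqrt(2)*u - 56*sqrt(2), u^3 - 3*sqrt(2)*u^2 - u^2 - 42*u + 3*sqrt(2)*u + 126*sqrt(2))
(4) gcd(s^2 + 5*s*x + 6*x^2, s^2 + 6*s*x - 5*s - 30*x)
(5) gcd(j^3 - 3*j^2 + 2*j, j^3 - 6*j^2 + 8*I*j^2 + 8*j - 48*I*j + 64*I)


(1) = gcd((m - 6)*(m + 3)*(m + 5), (m - 8)*(m + 3)) = m + 3
(2) = l + 2*sqrt(2)
(3) = u - 7
(4) = 1
(5) = gcd(j*(j - 2)*(j - 1), (j - 4)*(j - 2)*(j + 8*I)) = j - 2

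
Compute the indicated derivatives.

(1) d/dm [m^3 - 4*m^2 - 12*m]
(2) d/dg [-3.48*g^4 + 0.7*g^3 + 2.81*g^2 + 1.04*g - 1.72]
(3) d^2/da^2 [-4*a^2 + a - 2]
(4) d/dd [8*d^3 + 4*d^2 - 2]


(1) = 3*m^2 - 8*m - 12
(2) = -13.92*g^3 + 2.1*g^2 + 5.62*g + 1.04
(3) = -8
(4) = 8*d*(3*d + 1)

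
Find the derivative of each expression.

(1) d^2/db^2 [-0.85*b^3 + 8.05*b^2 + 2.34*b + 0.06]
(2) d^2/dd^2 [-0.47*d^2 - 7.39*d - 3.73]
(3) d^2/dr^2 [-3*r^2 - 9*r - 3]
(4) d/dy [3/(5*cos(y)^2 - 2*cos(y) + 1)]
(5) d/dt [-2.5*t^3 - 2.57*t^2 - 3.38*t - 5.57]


(1) = 16.1 - 5.1*b
(2) = -0.940000000000000
(3) = -6
(4) = 6*(5*cos(y) - 1)*sin(y)/(5*cos(y)^2 - 2*cos(y) + 1)^2
(5) = -7.5*t^2 - 5.14*t - 3.38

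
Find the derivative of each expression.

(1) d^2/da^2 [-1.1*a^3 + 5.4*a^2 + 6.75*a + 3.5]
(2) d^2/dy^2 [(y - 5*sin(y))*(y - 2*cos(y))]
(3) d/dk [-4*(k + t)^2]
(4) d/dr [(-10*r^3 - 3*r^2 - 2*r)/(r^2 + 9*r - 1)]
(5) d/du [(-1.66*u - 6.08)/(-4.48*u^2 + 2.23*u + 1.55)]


(1) = 10.8 - 6.6*a
(2) = 5*y*sin(y) + 2*y*cos(y) + 4*sin(y) - 20*sin(2*y) - 10*cos(y) + 2
(3) = -8*k - 8*t
(4) = (-10*r^4 - 180*r^3 + 5*r^2 + 6*r + 2)/(r^4 + 18*r^3 + 79*r^2 - 18*r + 1)
(5) = (-7.4368*u^2 - 54.4768*u + 10.9854)/(20.0704*u^4 - 19.9808*u^3 - 8.9151*u^2 + 6.913*u + 2.4025)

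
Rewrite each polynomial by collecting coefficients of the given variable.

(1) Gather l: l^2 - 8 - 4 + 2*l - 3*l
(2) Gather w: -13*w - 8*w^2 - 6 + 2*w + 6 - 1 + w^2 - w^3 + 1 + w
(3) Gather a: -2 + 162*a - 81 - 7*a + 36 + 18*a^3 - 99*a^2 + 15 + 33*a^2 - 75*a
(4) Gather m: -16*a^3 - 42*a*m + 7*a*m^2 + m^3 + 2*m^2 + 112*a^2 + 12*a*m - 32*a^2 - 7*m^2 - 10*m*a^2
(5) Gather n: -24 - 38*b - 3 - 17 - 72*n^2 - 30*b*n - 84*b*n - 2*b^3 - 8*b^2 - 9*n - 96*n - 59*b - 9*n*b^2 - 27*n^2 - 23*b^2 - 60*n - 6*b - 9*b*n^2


(1) = l^2 - l - 12
(2) = -w^3 - 7*w^2 - 10*w
(3) = 18*a^3 - 66*a^2 + 80*a - 32
(4) = -16*a^3 + 80*a^2 + m^3 + m^2*(7*a - 5) + m*(-10*a^2 - 30*a)
(5) = -2*b^3 - 31*b^2 - 103*b + n^2*(-9*b - 99) + n*(-9*b^2 - 114*b - 165) - 44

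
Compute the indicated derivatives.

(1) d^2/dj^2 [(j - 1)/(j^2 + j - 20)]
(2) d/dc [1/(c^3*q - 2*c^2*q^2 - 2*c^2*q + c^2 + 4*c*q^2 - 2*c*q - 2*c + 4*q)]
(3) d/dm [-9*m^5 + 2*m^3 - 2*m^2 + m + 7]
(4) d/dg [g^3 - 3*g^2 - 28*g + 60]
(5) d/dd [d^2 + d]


(1) = 2*(-3*j*(j^2 + j - 20) + (j - 1)*(2*j + 1)^2)/(j^2 + j - 20)^3
(2) = (-3*c^2*q + 4*c*q^2 + 4*c*q - 2*c - 4*q^2 + 2*q + 2)/(c^3*q - 2*c^2*q^2 - 2*c^2*q + c^2 + 4*c*q^2 - 2*c*q - 2*c + 4*q)^2
(3) = -45*m^4 + 6*m^2 - 4*m + 1
(4) = 3*g^2 - 6*g - 28
(5) = 2*d + 1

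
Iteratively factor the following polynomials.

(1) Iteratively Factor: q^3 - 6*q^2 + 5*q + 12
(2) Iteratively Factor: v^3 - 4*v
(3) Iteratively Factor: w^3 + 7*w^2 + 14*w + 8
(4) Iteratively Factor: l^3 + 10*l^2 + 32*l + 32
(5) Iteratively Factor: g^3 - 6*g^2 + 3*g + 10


(1) = (q - 4)*(q^2 - 2*q - 3) = (q - 4)*(q - 3)*(q + 1)
(2) = (v)*(v^2 - 4) = v*(v + 2)*(v - 2)
(3) = (w + 4)*(w^2 + 3*w + 2) = (w + 1)*(w + 4)*(w + 2)
(4) = (l + 4)*(l^2 + 6*l + 8) = (l + 4)^2*(l + 2)
(5) = (g - 5)*(g^2 - g - 2) = (g - 5)*(g - 2)*(g + 1)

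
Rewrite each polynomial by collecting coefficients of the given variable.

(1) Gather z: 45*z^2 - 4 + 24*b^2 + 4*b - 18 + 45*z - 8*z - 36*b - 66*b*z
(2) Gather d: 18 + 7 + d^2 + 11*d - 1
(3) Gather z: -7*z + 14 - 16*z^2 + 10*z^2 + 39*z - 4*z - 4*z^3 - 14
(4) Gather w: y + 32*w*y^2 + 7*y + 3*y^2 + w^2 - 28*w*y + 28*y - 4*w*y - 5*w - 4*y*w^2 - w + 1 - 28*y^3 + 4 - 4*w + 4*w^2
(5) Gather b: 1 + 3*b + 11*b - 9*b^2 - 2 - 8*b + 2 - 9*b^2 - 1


(1) = 24*b^2 - 32*b + 45*z^2 + z*(37 - 66*b) - 22
(2) = d^2 + 11*d + 24
(3) = -4*z^3 - 6*z^2 + 28*z
(4) = w^2*(5 - 4*y) + w*(32*y^2 - 32*y - 10) - 28*y^3 + 3*y^2 + 36*y + 5
(5) = -18*b^2 + 6*b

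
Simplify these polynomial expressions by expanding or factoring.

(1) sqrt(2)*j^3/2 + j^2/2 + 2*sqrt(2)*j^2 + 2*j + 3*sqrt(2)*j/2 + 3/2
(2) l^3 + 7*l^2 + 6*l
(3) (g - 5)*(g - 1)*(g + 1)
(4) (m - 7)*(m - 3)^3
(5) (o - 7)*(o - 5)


(1) = (j + 1)*(j + 3)*(sqrt(2)*j/2 + 1/2)
(2) = l*(l + 1)*(l + 6)
(3) = g^3 - 5*g^2 - g + 5
(4) = m^4 - 16*m^3 + 90*m^2 - 216*m + 189
(5) = o^2 - 12*o + 35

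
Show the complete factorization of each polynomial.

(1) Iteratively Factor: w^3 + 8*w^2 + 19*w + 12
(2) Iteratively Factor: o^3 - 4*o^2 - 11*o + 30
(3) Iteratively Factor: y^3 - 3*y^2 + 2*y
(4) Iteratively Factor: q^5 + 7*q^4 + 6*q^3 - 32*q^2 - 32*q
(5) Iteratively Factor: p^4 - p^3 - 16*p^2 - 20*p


(1) = (w + 4)*(w^2 + 4*w + 3) = (w + 1)*(w + 4)*(w + 3)
(2) = (o - 5)*(o^2 + o - 6) = (o - 5)*(o - 2)*(o + 3)
(3) = (y)*(y^2 - 3*y + 2) = y*(y - 1)*(y - 2)
(4) = (q - 2)*(q^4 + 9*q^3 + 24*q^2 + 16*q) = q*(q - 2)*(q^3 + 9*q^2 + 24*q + 16) = q*(q - 2)*(q + 4)*(q^2 + 5*q + 4) = q*(q - 2)*(q + 1)*(q + 4)*(q + 4)
(5) = (p)*(p^3 - p^2 - 16*p - 20) = p*(p - 5)*(p^2 + 4*p + 4) = p*(p - 5)*(p + 2)*(p + 2)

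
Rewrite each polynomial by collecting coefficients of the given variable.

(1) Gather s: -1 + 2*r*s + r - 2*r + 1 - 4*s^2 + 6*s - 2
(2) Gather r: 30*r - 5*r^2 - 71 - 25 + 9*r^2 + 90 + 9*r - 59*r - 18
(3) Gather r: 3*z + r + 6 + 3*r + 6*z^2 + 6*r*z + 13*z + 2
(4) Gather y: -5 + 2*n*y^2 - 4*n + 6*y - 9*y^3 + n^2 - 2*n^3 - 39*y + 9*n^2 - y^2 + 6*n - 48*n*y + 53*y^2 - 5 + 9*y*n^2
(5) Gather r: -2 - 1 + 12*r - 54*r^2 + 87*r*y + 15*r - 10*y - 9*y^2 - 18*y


(1) = -r - 4*s^2 + s*(2*r + 6) - 2
(2) = 4*r^2 - 20*r - 24
(3) = r*(6*z + 4) + 6*z^2 + 16*z + 8
(4) = -2*n^3 + 10*n^2 + 2*n - 9*y^3 + y^2*(2*n + 52) + y*(9*n^2 - 48*n - 33) - 10
(5) = -54*r^2 + r*(87*y + 27) - 9*y^2 - 28*y - 3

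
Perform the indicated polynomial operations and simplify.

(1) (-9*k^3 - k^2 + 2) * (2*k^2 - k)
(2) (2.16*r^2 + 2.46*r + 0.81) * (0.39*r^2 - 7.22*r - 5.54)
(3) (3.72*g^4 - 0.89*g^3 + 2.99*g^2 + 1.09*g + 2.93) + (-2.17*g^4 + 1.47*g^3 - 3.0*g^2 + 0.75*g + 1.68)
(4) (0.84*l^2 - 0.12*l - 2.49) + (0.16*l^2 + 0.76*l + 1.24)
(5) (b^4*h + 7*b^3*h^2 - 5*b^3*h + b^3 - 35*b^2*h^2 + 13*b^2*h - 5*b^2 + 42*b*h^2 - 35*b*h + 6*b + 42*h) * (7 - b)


(1) = -18*k^5 + 7*k^4 + k^3 + 4*k^2 - 2*k
(2) = 0.8424*r^4 - 14.6358*r^3 - 29.4117*r^2 - 19.4766*r - 4.4874
(3) = 1.55*g^4 + 0.58*g^3 - 0.01*g^2 + 1.84*g + 4.61
(4) = 1.0*l^2 + 0.64*l - 1.25
(5) = -b^5*h - 7*b^4*h^2 + 12*b^4*h - b^4 + 84*b^3*h^2 - 48*b^3*h + 12*b^3 - 287*b^2*h^2 + 126*b^2*h - 41*b^2 + 294*b*h^2 - 287*b*h + 42*b + 294*h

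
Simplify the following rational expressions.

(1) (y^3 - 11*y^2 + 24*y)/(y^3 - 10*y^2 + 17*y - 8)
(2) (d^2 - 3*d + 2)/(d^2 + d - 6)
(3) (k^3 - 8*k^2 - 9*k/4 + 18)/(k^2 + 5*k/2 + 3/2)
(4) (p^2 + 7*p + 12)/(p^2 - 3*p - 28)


(1) = (y^2 - 3*y)/(y^2 - 2*y + 1)
(2) = (d - 1)/(d + 3)
(3) = (2*k^2 - 19*k + 24)/(2*k + 2)
(4) = (p + 3)/(p - 7)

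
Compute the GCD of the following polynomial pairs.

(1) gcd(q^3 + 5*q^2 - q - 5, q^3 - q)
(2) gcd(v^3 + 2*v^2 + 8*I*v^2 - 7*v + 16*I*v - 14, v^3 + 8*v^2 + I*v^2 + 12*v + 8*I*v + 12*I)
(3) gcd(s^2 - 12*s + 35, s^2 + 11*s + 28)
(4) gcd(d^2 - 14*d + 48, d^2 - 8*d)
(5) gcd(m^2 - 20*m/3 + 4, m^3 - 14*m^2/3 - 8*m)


(1) = gcd((q - 1)*(q + 1)*(q + 5), q*(q - 1)*(q + 1)) = q^2 - 1
(2) = v^2 + v*(2 + I) + 2*I
(3) = gcd((s - 7)*(s - 5), (s + 4)*(s + 7)) = 1
(4) = d - 8
(5) = m - 6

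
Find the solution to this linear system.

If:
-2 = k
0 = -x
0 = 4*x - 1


Then:
No Solution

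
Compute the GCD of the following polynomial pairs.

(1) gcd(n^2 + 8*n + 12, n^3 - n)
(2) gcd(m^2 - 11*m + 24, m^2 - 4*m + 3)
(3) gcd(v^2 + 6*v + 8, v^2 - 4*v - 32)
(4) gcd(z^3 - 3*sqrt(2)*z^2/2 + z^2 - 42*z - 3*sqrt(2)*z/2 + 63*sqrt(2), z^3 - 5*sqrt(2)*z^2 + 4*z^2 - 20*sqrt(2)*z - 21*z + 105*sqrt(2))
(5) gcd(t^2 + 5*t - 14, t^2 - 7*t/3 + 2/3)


(1) = 1
(2) = gcd((m - 8)*(m - 3), (m - 3)*(m - 1)) = m - 3
(3) = gcd((v + 2)*(v + 4), (v - 8)*(v + 4)) = v + 4
(4) = z + 7
(5) = gcd((t - 2)*(t + 7), (t - 2)*(t - 1/3)) = t - 2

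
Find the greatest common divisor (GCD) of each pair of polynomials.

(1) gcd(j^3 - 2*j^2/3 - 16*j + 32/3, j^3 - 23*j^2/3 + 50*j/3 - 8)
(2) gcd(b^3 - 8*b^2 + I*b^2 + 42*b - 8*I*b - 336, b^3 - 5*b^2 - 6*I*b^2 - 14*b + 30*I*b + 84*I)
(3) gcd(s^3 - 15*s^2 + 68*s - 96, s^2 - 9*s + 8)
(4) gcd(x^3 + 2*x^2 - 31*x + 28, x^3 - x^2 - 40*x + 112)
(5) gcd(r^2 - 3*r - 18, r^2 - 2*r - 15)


(1) = j^2 - 14*j/3 + 8/3
(2) = gcd((b - 8)*(b - 6*I)*(b + 7*I), (b - 7)*(b + 2)*(b - 6*I)) = b - 6*I
(3) = gcd((s - 8)*(s - 4)*(s - 3), (s - 8)*(s - 1)) = s - 8
(4) = x^2 + 3*x - 28
(5) = gcd((r - 6)*(r + 3), (r - 5)*(r + 3)) = r + 3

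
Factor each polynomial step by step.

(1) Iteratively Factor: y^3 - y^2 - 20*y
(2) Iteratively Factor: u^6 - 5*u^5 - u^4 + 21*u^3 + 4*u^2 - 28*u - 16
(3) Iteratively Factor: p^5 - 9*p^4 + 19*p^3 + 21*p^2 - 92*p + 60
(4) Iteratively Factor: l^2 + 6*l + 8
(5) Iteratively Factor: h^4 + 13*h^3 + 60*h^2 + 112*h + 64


(1) = (y + 4)*(y^2 - 5*y) = y*(y + 4)*(y - 5)
(2) = (u - 2)*(u^5 - 3*u^4 - 7*u^3 + 7*u^2 + 18*u + 8) = (u - 2)*(u + 1)*(u^4 - 4*u^3 - 3*u^2 + 10*u + 8) = (u - 2)*(u + 1)^2*(u^3 - 5*u^2 + 2*u + 8) = (u - 2)*(u + 1)^3*(u^2 - 6*u + 8) = (u - 2)^2*(u + 1)^3*(u - 4)
(3) = (p - 5)*(p^4 - 4*p^3 - p^2 + 16*p - 12) = (p - 5)*(p - 2)*(p^3 - 2*p^2 - 5*p + 6) = (p - 5)*(p - 3)*(p - 2)*(p^2 + p - 2) = (p - 5)*(p - 3)*(p - 2)*(p + 2)*(p - 1)
(4) = (l + 4)*(l + 2)
(5) = (h + 4)*(h^3 + 9*h^2 + 24*h + 16) = (h + 4)^2*(h^2 + 5*h + 4) = (h + 1)*(h + 4)^2*(h + 4)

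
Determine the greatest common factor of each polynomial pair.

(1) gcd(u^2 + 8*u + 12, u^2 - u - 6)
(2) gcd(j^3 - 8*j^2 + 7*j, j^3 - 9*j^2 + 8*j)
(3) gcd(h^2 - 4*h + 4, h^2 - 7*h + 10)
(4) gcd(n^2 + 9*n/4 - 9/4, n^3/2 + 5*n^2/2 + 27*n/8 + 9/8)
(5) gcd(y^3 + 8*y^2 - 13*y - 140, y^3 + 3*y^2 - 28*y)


(1) = gcd((u + 2)*(u + 6), (u - 3)*(u + 2)) = u + 2
(2) = j^2 - j
(3) = h - 2
(4) = gcd((n - 3/4)*(n + 3), (n/2 + 1/4)*(n + 3/2)*(n + 3)) = n + 3
(5) = gcd((y - 4)*(y + 5)*(y + 7), y*(y - 4)*(y + 7)) = y^2 + 3*y - 28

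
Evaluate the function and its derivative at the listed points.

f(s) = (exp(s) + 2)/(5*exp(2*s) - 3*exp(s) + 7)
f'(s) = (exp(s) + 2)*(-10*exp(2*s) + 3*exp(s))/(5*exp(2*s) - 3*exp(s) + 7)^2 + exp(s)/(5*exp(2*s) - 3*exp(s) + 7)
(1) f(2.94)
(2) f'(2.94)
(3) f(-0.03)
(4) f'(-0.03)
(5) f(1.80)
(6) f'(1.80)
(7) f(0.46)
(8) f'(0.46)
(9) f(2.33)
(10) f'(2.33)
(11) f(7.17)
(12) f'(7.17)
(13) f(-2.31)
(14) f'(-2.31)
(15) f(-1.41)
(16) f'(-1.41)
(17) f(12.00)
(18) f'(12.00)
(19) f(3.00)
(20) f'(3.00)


(1) = 0.01
(2) = -0.01
(3) = 0.34
(4) = -0.14
(5) = 0.05
(6) = -0.06
(7) = 0.24
(8) = -0.23
(9) = 0.02
(10) = -0.03
(11) = 0.00
(12) = -0.00
(13) = 0.31
(14) = 0.02
(15) = 0.34
(16) = 0.04
(17) = 0.00
(18) = -0.00
(19) = 0.01
(20) = -0.01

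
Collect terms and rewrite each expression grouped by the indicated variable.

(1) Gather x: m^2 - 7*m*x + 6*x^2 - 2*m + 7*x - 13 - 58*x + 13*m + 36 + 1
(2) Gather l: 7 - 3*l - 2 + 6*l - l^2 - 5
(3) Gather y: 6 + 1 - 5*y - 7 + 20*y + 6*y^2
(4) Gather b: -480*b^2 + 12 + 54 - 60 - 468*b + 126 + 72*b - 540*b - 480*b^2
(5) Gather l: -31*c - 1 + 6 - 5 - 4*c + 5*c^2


(1) = m^2 + 11*m + 6*x^2 + x*(-7*m - 51) + 24
(2) = -l^2 + 3*l
(3) = 6*y^2 + 15*y
(4) = -960*b^2 - 936*b + 132
(5) = 5*c^2 - 35*c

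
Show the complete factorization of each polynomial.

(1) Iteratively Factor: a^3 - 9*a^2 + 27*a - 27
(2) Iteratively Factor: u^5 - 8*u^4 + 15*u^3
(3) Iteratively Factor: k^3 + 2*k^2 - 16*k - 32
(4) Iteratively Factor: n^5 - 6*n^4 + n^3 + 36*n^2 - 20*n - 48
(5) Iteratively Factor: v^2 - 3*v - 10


(1) = (a - 3)*(a^2 - 6*a + 9) = (a - 3)^2*(a - 3)
(2) = (u)*(u^4 - 8*u^3 + 15*u^2) = u^2*(u^3 - 8*u^2 + 15*u) = u^3*(u^2 - 8*u + 15) = u^3*(u - 5)*(u - 3)
(3) = (k + 4)*(k^2 - 2*k - 8) = (k + 2)*(k + 4)*(k - 4)
(4) = (n + 1)*(n^4 - 7*n^3 + 8*n^2 + 28*n - 48) = (n - 3)*(n + 1)*(n^3 - 4*n^2 - 4*n + 16) = (n - 3)*(n - 2)*(n + 1)*(n^2 - 2*n - 8) = (n - 4)*(n - 3)*(n - 2)*(n + 1)*(n + 2)
(5) = (v + 2)*(v - 5)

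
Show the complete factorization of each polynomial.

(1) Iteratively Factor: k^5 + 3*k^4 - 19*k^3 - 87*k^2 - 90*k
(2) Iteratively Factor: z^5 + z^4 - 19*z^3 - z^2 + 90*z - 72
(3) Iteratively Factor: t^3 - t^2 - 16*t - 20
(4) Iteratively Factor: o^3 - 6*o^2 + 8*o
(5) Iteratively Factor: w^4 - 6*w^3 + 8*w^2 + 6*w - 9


(1) = (k + 3)*(k^4 - 19*k^2 - 30*k) = (k + 3)^2*(k^3 - 3*k^2 - 10*k) = (k + 2)*(k + 3)^2*(k^2 - 5*k) = (k - 5)*(k + 2)*(k + 3)^2*(k)
(2) = (z - 1)*(z^4 + 2*z^3 - 17*z^2 - 18*z + 72) = (z - 3)*(z - 1)*(z^3 + 5*z^2 - 2*z - 24) = (z - 3)*(z - 1)*(z + 4)*(z^2 + z - 6) = (z - 3)*(z - 2)*(z - 1)*(z + 4)*(z + 3)
(3) = (t - 5)*(t^2 + 4*t + 4) = (t - 5)*(t + 2)*(t + 2)
(4) = (o - 2)*(o^2 - 4*o) = o*(o - 2)*(o - 4)
(5) = (w - 3)*(w^3 - 3*w^2 - w + 3) = (w - 3)*(w + 1)*(w^2 - 4*w + 3) = (w - 3)^2*(w + 1)*(w - 1)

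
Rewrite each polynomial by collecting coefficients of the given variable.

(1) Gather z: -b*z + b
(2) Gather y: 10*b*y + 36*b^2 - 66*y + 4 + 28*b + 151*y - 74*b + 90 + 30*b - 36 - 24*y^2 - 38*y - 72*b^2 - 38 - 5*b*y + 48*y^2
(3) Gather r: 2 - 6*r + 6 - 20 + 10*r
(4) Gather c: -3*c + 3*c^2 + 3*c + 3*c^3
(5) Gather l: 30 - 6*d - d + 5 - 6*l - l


(1) = -b*z + b
(2) = -36*b^2 - 16*b + 24*y^2 + y*(5*b + 47) + 20
(3) = 4*r - 12
(4) = 3*c^3 + 3*c^2
(5) = -7*d - 7*l + 35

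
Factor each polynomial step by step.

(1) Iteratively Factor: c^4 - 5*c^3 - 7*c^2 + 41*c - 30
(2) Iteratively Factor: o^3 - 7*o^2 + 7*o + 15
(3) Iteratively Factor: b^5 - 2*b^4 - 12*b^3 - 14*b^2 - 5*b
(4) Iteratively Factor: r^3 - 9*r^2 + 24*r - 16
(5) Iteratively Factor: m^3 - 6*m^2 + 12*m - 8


(1) = (c - 1)*(c^3 - 4*c^2 - 11*c + 30) = (c - 2)*(c - 1)*(c^2 - 2*c - 15) = (c - 2)*(c - 1)*(c + 3)*(c - 5)
(2) = (o + 1)*(o^2 - 8*o + 15) = (o - 3)*(o + 1)*(o - 5)
(3) = (b + 1)*(b^4 - 3*b^3 - 9*b^2 - 5*b) = (b - 5)*(b + 1)*(b^3 + 2*b^2 + b) = (b - 5)*(b + 1)^2*(b^2 + b) = b*(b - 5)*(b + 1)^2*(b + 1)
(4) = (r - 4)*(r^2 - 5*r + 4) = (r - 4)*(r - 1)*(r - 4)
(5) = (m - 2)*(m^2 - 4*m + 4) = (m - 2)^2*(m - 2)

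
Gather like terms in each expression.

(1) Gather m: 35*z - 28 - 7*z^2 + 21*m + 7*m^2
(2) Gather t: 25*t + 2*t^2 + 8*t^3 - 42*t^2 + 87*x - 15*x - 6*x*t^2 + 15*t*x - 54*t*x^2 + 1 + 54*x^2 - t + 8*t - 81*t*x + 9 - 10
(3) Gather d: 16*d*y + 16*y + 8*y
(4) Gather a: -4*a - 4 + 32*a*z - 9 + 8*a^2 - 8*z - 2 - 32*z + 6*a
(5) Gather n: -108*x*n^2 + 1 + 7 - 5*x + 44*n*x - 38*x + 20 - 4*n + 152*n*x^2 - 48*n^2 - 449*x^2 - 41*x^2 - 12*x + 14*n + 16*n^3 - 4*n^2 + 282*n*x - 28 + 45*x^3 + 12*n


(1) = 7*m^2 + 21*m - 7*z^2 + 35*z - 28
(2) = 8*t^3 + t^2*(-6*x - 40) + t*(-54*x^2 - 66*x + 32) + 54*x^2 + 72*x
(3) = 16*d*y + 24*y
(4) = 8*a^2 + a*(32*z + 2) - 40*z - 15
(5) = 16*n^3 + n^2*(-108*x - 52) + n*(152*x^2 + 326*x + 22) + 45*x^3 - 490*x^2 - 55*x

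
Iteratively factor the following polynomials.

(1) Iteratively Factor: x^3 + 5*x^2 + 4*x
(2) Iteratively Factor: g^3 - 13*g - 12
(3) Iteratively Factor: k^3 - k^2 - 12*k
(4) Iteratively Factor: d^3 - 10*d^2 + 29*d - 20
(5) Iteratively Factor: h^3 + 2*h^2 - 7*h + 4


(1) = (x + 4)*(x^2 + x) = x*(x + 4)*(x + 1)
(2) = (g + 1)*(g^2 - g - 12) = (g - 4)*(g + 1)*(g + 3)
(3) = (k + 3)*(k^2 - 4*k) = (k - 4)*(k + 3)*(k)
(4) = (d - 4)*(d^2 - 6*d + 5) = (d - 5)*(d - 4)*(d - 1)
(5) = (h + 4)*(h^2 - 2*h + 1) = (h - 1)*(h + 4)*(h - 1)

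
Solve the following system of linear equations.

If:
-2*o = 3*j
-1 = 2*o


Then:
j = 1/3
o = -1/2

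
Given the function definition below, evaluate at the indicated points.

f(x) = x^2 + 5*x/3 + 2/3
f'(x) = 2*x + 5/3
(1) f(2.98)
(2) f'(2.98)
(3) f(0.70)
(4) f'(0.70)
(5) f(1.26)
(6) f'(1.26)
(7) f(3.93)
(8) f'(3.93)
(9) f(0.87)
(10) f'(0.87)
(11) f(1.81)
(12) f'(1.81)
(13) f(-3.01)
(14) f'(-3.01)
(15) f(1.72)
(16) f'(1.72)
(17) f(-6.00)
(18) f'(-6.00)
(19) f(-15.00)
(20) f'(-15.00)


(1) = 14.51
(2) = 7.63
(3) = 2.32
(4) = 3.07
(5) = 4.35
(6) = 4.19
(7) = 22.66
(8) = 9.53
(9) = 2.87
(10) = 3.41
(11) = 6.96
(12) = 5.29
(13) = 4.71
(14) = -4.35
(15) = 6.49
(16) = 5.11
(17) = 26.67
(18) = -10.33
(19) = 200.67
(20) = -28.33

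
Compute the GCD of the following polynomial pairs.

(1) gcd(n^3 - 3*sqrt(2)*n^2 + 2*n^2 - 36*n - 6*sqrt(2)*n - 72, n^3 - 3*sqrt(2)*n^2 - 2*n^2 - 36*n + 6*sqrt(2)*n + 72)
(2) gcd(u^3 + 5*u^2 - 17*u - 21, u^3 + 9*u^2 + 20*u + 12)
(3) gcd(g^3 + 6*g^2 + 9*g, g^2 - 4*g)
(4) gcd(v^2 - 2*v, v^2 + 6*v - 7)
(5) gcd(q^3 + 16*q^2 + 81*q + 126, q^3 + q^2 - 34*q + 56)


(1) = gcd((n + 2)*(n - 6*sqrt(2))*(n + 3*sqrt(2)), (n - 2)*(n - 6*sqrt(2))*(n + 3*sqrt(2))) = n^2 - 3*sqrt(2)*n - 36
(2) = gcd((u - 3)*(u + 1)*(u + 7), (u + 1)*(u + 2)*(u + 6)) = u + 1
(3) = g
(4) = 1
(5) = gcd((q + 3)*(q + 6)*(q + 7), (q - 4)*(q - 2)*(q + 7)) = q + 7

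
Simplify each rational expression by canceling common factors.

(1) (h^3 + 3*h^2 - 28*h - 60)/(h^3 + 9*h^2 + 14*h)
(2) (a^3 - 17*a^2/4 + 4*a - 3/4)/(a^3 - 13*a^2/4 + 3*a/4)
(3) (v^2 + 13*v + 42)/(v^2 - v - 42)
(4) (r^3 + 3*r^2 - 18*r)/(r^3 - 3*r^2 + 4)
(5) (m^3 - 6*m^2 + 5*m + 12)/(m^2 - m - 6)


(1) = (h^2 + h - 30)/(h^2 + 7*h)
(2) = (a - 1)/a
(3) = (v + 7)/(v - 7)
(4) = (r^3 + 3*r^2 - 18*r)/(r^3 - 3*r^2 + 4)
(5) = (m^2 - 3*m - 4)/(m + 2)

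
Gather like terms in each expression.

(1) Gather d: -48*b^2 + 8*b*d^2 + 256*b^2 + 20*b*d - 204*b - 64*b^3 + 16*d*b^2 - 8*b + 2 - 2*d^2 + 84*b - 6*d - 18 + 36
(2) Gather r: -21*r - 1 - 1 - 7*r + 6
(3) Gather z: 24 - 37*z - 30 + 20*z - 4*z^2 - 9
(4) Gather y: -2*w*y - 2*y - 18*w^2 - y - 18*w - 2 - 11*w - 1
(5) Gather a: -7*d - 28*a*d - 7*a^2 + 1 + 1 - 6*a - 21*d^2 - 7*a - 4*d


(1) = -64*b^3 + 208*b^2 - 128*b + d^2*(8*b - 2) + d*(16*b^2 + 20*b - 6) + 20
(2) = 4 - 28*r
(3) = -4*z^2 - 17*z - 15
(4) = -18*w^2 - 29*w + y*(-2*w - 3) - 3
(5) = -7*a^2 + a*(-28*d - 13) - 21*d^2 - 11*d + 2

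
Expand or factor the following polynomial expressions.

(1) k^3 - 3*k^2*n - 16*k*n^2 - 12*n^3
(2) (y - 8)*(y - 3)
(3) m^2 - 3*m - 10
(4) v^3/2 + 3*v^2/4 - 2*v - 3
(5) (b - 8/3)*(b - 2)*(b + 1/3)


(1) = (k - 6*n)*(k + n)*(k + 2*n)
(2) = y^2 - 11*y + 24
(3) = (m - 5)*(m + 2)
(4) = (v/2 + 1)*(v - 2)*(v + 3/2)
(5) = b^3 - 13*b^2/3 + 34*b/9 + 16/9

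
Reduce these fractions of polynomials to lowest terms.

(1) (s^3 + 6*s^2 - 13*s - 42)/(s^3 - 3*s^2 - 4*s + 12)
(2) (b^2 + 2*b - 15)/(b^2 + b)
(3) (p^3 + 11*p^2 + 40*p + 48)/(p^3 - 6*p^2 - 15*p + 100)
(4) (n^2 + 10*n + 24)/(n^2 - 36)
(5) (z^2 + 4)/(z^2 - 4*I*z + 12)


(1) = (s + 7)/(s - 2)
(2) = (b^2 + 2*b - 15)/(b^2 + b)
(3) = (p^2 + 7*p + 12)/(p^2 - 10*p + 25)
(4) = (n + 4)/(n - 6)
(5) = (z - 2*I)/(z - 6*I)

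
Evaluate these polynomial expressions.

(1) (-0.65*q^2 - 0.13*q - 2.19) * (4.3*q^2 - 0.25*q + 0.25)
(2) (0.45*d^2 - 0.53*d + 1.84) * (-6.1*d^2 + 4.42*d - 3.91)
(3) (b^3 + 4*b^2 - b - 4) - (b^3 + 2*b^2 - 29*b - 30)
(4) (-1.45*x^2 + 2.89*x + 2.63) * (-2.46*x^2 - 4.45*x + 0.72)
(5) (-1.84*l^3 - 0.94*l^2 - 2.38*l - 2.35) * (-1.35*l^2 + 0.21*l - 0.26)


(1) = -2.795*q^4 - 0.3965*q^3 - 9.547*q^2 + 0.515*q - 0.5475
(2) = -2.745*d^4 + 5.222*d^3 - 15.3261*d^2 + 10.2051*d - 7.1944
(3) = 2*b^2 + 28*b + 26
(4) = 3.567*x^4 - 0.6569*x^3 - 20.3743*x^2 - 9.6227*x + 1.8936
(5) = 2.484*l^5 + 0.8826*l^4 + 3.494*l^3 + 2.9171*l^2 + 0.1253*l + 0.611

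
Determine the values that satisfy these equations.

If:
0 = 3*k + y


Then:
k = -y/3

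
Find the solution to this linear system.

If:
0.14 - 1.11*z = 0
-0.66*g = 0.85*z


Then:
g = -0.16
z = 0.13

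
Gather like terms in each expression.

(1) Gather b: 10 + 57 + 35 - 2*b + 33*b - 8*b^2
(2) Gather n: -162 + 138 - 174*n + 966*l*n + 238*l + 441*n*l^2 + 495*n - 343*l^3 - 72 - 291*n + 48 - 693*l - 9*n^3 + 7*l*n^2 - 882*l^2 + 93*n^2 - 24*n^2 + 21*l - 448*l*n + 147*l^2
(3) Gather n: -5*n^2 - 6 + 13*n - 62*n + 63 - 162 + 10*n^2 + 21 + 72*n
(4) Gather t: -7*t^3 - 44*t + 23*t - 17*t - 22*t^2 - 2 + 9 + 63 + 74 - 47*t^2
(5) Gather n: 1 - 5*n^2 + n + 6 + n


(1) = -8*b^2 + 31*b + 102
(2) = -343*l^3 - 735*l^2 - 434*l - 9*n^3 + n^2*(7*l + 69) + n*(441*l^2 + 518*l + 30) - 48
(3) = 5*n^2 + 23*n - 84
(4) = -7*t^3 - 69*t^2 - 38*t + 144
(5) = -5*n^2 + 2*n + 7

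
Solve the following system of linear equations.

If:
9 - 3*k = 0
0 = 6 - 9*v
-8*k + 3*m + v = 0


Then:
k = 3
m = 70/9
v = 2/3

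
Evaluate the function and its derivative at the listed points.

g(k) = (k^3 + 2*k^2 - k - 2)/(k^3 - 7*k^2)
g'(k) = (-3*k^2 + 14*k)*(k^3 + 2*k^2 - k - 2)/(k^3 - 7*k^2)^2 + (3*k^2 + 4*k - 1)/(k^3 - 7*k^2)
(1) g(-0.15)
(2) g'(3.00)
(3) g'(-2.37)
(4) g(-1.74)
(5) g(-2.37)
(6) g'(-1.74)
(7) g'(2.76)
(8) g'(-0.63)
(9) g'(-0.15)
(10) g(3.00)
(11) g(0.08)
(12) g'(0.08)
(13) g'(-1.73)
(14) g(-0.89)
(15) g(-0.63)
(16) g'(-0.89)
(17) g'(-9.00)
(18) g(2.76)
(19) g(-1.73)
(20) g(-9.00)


(1) = 11.24
(2) = -0.59
(3) = -0.09
(4) = -0.02
(5) = 0.03
(6) = -0.07
(7) = -0.54
(8) = 1.67
(9) = 160.98
(10) = -1.11
(11) = 46.66
(12) = -1144.95
(13) = -0.07
(14) = 0.04
(15) = 0.27
(16) = 0.44
(17) = -0.04
(18) = -0.98
(19) = -0.02
(20) = 0.43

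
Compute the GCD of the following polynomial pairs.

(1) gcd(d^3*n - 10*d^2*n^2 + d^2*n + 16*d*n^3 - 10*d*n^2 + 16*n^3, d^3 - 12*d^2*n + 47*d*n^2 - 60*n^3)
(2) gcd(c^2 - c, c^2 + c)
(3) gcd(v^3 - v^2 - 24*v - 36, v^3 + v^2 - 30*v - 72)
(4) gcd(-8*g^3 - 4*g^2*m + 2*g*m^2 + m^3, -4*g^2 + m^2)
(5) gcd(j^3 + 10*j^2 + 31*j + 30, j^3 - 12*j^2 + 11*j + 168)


(1) = gcd((d - 8*n)*(d - 2*n)*(d*n + n), (d - 5*n)*(d - 4*n)*(d - 3*n)) = 1
(2) = c
(3) = gcd((v - 6)*(v + 2)*(v + 3), (v - 6)*(v + 3)*(v + 4)) = v^2 - 3*v - 18
(4) = 4*g^2 - m^2
(5) = j + 3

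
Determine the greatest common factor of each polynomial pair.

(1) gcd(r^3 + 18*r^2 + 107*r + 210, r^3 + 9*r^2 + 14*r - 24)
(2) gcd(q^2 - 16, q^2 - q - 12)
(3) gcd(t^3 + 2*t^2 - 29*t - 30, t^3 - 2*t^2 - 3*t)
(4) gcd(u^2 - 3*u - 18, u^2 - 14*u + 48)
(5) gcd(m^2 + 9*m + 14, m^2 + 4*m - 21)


(1) = r + 6
(2) = q - 4
(3) = gcd((t - 5)*(t + 1)*(t + 6), t*(t - 3)*(t + 1)) = t + 1
(4) = gcd((u - 6)*(u + 3), (u - 8)*(u - 6)) = u - 6
(5) = gcd((m + 2)*(m + 7), (m - 3)*(m + 7)) = m + 7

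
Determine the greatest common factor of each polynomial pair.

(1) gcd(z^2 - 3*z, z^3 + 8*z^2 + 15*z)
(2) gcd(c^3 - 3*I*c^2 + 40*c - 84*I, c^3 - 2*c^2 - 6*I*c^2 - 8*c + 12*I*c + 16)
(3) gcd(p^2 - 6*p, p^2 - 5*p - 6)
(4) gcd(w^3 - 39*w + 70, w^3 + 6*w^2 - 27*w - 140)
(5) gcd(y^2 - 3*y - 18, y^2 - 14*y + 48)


(1) = z
(2) = c - 2*I
(3) = gcd(p*(p - 6), (p - 6)*(p + 1)) = p - 6
(4) = w^2 + 2*w - 35
(5) = y - 6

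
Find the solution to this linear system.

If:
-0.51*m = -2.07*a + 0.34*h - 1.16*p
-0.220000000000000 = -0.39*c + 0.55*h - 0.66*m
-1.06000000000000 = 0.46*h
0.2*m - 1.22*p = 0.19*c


Then:
a = 0.0159463041340687*p - 0.619544306338558
c = -3.95870206489676*p - 1.02988328844427
h = -2.30
m = 2.33923303834808*p - 0.97838912402206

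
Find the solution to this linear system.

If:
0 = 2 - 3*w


Then:
w = 2/3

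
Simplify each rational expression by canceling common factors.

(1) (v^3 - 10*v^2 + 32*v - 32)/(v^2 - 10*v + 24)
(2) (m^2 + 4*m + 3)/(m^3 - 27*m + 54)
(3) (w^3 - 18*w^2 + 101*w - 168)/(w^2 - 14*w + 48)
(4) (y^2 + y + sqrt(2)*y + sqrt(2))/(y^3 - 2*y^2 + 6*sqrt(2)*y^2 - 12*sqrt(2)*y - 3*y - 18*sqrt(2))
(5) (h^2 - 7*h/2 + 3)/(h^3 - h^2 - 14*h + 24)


(1) = (v^2 - 6*v + 8)/(v - 6)
(2) = (m^2 + 4*m + 3)/(m^3 - 27*m + 54)
(3) = (w^2 - 10*w + 21)/(w - 6)
(4) = (y + sqrt(2))/(y^2 + y*(-3 + 6*sqrt(2)) - 18*sqrt(2))
(5) = (2*h - 3)/(2*h^2 + 2*h - 24)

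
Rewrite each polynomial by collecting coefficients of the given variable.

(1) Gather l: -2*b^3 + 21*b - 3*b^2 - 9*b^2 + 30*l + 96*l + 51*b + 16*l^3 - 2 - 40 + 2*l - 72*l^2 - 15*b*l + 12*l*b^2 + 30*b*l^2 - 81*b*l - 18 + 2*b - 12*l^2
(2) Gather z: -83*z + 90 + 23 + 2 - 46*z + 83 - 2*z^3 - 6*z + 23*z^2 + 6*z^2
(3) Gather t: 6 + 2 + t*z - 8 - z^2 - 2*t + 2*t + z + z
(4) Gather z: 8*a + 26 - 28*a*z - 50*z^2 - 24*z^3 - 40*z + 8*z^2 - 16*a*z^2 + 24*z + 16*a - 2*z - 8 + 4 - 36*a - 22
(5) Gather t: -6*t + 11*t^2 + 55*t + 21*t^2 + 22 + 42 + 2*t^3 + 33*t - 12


(1) = -2*b^3 - 12*b^2 + 74*b + 16*l^3 + l^2*(30*b - 84) + l*(12*b^2 - 96*b + 128) - 60
(2) = -2*z^3 + 29*z^2 - 135*z + 198
(3) = t*z - z^2 + 2*z
(4) = -12*a - 24*z^3 + z^2*(-16*a - 42) + z*(-28*a - 18)
(5) = 2*t^3 + 32*t^2 + 82*t + 52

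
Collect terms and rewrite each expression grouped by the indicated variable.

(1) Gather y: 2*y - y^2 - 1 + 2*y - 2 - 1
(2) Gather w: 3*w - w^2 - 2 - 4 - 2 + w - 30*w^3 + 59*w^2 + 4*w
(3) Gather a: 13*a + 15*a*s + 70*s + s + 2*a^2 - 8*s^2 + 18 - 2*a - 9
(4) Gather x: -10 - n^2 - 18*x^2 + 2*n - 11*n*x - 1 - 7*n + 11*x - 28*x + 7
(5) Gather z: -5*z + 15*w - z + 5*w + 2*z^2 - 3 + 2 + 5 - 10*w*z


(1) = -y^2 + 4*y - 4
(2) = -30*w^3 + 58*w^2 + 8*w - 8
(3) = 2*a^2 + a*(15*s + 11) - 8*s^2 + 71*s + 9
(4) = -n^2 - 5*n - 18*x^2 + x*(-11*n - 17) - 4
(5) = 20*w + 2*z^2 + z*(-10*w - 6) + 4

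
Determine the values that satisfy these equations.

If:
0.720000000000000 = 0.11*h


Then:
h = 6.55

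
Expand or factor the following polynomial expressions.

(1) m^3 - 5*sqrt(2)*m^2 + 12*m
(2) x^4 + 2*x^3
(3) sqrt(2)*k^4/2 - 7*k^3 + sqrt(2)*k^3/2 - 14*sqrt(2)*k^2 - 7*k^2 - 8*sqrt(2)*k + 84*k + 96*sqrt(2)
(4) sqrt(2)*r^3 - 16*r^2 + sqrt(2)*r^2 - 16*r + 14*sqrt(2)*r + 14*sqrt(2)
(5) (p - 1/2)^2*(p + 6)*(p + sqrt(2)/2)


(1) = m*(m - 3*sqrt(2))*(m - 2*sqrt(2))
(2) = x^3*(x + 2)
(3) = (k - 3)*(k + 4)*(k - 8*sqrt(2))*(sqrt(2)*k/2 + 1)
(4) = (r - 7*sqrt(2))*(r - sqrt(2))*(sqrt(2)*r + sqrt(2))
(5) = p^4 + sqrt(2)*p^3/2 + 5*p^3 - 23*p^2/4 + 5*sqrt(2)*p^2/2 - 23*sqrt(2)*p/8 + 3*p/2 + 3*sqrt(2)/4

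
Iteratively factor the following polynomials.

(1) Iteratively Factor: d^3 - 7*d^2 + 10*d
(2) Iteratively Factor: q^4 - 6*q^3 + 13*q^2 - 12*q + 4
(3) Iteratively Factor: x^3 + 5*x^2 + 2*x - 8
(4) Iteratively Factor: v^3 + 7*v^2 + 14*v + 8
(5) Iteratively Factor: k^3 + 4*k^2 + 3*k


(1) = (d - 2)*(d^2 - 5*d) = (d - 5)*(d - 2)*(d)
(2) = (q - 1)*(q^3 - 5*q^2 + 8*q - 4) = (q - 1)^2*(q^2 - 4*q + 4) = (q - 2)*(q - 1)^2*(q - 2)
(3) = (x + 4)*(x^2 + x - 2) = (x + 2)*(x + 4)*(x - 1)
(4) = (v + 1)*(v^2 + 6*v + 8) = (v + 1)*(v + 2)*(v + 4)
(5) = (k + 1)*(k^2 + 3*k) = k*(k + 1)*(k + 3)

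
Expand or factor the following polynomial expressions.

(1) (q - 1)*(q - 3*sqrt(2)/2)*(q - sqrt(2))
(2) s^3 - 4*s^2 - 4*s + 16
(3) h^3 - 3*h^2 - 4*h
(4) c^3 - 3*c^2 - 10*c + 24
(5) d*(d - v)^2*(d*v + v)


(1) = q^3 - 5*sqrt(2)*q^2/2 - q^2 + 3*q + 5*sqrt(2)*q/2 - 3
(2) = (s - 4)*(s - 2)*(s + 2)
(3) = h*(h - 4)*(h + 1)
(4) = (c - 4)*(c - 2)*(c + 3)
(5) = d^4*v - 2*d^3*v^2 + d^3*v + d^2*v^3 - 2*d^2*v^2 + d*v^3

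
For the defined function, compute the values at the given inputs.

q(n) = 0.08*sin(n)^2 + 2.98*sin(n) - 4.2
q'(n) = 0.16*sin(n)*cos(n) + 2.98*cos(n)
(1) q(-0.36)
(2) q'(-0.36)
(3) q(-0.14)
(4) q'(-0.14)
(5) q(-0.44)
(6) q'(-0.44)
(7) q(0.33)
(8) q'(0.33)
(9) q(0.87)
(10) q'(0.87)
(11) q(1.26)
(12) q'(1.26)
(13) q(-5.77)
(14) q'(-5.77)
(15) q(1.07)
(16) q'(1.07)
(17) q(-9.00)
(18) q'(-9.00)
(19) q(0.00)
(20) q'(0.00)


(1) = -5.24
(2) = 2.74
(3) = -4.61
(4) = 2.93
(5) = -5.45
(6) = 2.63
(7) = -3.23
(8) = 2.87
(9) = -1.88
(10) = 2.00
(11) = -1.29
(12) = 0.96
(13) = -2.72
(14) = 2.66
(15) = -1.52
(16) = 1.50
(17) = -5.41
(18) = -2.66
(19) = -4.20
(20) = 2.98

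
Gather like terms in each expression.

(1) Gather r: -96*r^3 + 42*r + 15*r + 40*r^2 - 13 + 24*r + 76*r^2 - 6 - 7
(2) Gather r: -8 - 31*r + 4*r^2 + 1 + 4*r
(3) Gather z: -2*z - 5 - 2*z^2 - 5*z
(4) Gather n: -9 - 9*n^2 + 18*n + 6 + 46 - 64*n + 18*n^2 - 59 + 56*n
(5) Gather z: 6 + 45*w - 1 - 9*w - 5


(1) = -96*r^3 + 116*r^2 + 81*r - 26
(2) = 4*r^2 - 27*r - 7
(3) = -2*z^2 - 7*z - 5
(4) = 9*n^2 + 10*n - 16
(5) = 36*w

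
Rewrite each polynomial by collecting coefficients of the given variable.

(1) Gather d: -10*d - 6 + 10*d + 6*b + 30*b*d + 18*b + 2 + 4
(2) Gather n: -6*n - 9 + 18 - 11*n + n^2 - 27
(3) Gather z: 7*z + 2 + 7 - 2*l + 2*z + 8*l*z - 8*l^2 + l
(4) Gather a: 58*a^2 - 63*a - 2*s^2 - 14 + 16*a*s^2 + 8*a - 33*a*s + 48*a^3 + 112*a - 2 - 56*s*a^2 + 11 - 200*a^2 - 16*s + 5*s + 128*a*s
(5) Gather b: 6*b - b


(1) = 30*b*d + 24*b
(2) = n^2 - 17*n - 18
(3) = -8*l^2 - l + z*(8*l + 9) + 9
(4) = 48*a^3 + a^2*(-56*s - 142) + a*(16*s^2 + 95*s + 57) - 2*s^2 - 11*s - 5
(5) = 5*b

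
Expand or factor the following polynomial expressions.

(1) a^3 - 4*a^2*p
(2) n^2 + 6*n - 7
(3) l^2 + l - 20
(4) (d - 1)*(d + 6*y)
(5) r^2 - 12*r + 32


(1) = a^2*(a - 4*p)
(2) = (n - 1)*(n + 7)
(3) = (l - 4)*(l + 5)
(4) = d^2 + 6*d*y - d - 6*y
(5) = (r - 8)*(r - 4)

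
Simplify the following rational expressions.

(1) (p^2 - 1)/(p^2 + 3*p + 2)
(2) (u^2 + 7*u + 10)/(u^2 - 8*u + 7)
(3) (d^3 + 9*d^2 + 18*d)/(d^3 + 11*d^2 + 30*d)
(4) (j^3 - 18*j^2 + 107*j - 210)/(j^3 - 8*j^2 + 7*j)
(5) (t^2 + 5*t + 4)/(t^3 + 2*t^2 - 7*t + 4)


(1) = (p - 1)/(p + 2)
(2) = (u^2 + 7*u + 10)/(u^2 - 8*u + 7)
(3) = (d + 3)/(d + 5)
(4) = (j^2 - 11*j + 30)/(j^2 - j)
(5) = (t + 1)/(t^2 - 2*t + 1)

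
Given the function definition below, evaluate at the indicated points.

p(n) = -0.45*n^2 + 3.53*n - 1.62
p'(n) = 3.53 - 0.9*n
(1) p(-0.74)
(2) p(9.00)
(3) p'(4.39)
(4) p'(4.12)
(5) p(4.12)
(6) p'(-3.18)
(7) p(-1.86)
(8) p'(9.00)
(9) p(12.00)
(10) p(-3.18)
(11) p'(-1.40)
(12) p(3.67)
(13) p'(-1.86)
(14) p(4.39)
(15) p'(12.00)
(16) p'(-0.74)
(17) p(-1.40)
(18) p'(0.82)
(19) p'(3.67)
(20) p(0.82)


(1) = -4.48
(2) = -6.30
(3) = -0.42
(4) = -0.18
(5) = 5.29
(6) = 6.39
(7) = -9.74
(8) = -4.57
(9) = -24.06
(10) = -17.40
(11) = 4.79
(12) = 5.27
(13) = 5.20
(14) = 5.20
(15) = -7.27
(16) = 4.20
(17) = -7.44
(18) = 2.79
(19) = 0.23
(20) = 0.97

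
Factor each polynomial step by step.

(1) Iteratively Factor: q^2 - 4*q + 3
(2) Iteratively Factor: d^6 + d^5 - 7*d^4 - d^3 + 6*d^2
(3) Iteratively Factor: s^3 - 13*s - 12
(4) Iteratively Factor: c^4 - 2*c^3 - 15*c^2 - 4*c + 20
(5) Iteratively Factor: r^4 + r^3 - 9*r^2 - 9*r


(1) = (q - 3)*(q - 1)
(2) = (d)*(d^5 + d^4 - 7*d^3 - d^2 + 6*d) = d^2*(d^4 + d^3 - 7*d^2 - d + 6) = d^2*(d - 1)*(d^3 + 2*d^2 - 5*d - 6) = d^2*(d - 2)*(d - 1)*(d^2 + 4*d + 3) = d^2*(d - 2)*(d - 1)*(d + 1)*(d + 3)
(3) = (s + 3)*(s^2 - 3*s - 4) = (s + 1)*(s + 3)*(s - 4)
(4) = (c + 2)*(c^3 - 4*c^2 - 7*c + 10) = (c - 5)*(c + 2)*(c^2 + c - 2) = (c - 5)*(c + 2)^2*(c - 1)
(5) = (r)*(r^3 + r^2 - 9*r - 9) = r*(r + 3)*(r^2 - 2*r - 3) = r*(r + 1)*(r + 3)*(r - 3)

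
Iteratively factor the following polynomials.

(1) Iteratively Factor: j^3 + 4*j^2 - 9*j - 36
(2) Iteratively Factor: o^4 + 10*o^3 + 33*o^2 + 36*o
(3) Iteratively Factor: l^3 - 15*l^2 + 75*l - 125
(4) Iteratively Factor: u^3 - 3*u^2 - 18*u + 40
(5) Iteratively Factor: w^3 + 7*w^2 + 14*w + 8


(1) = (j + 3)*(j^2 + j - 12) = (j - 3)*(j + 3)*(j + 4)
(2) = (o + 4)*(o^3 + 6*o^2 + 9*o) = (o + 3)*(o + 4)*(o^2 + 3*o) = o*(o + 3)*(o + 4)*(o + 3)
(3) = (l - 5)*(l^2 - 10*l + 25) = (l - 5)^2*(l - 5)
(4) = (u - 2)*(u^2 - u - 20) = (u - 5)*(u - 2)*(u + 4)
(5) = (w + 2)*(w^2 + 5*w + 4) = (w + 2)*(w + 4)*(w + 1)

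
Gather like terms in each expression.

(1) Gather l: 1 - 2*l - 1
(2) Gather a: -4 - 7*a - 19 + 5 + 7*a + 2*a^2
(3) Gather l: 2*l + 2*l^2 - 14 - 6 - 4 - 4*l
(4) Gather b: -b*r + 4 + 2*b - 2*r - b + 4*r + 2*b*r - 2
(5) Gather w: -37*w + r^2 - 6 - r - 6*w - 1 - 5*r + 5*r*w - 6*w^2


(1) = -2*l
(2) = 2*a^2 - 18
(3) = 2*l^2 - 2*l - 24
(4) = b*(r + 1) + 2*r + 2
(5) = r^2 - 6*r - 6*w^2 + w*(5*r - 43) - 7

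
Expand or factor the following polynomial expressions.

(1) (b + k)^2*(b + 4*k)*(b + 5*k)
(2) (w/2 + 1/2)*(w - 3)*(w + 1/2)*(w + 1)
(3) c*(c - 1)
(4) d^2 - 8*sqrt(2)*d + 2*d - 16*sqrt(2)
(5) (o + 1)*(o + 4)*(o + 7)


(1) = b^4 + 11*b^3*k + 39*b^2*k^2 + 49*b*k^3 + 20*k^4
(2) = w^4/2 - w^3/4 - 11*w^2/4 - 11*w/4 - 3/4
(3) = c^2 - c
(4) = (d + 2)*(d - 8*sqrt(2))
(5) = o^3 + 12*o^2 + 39*o + 28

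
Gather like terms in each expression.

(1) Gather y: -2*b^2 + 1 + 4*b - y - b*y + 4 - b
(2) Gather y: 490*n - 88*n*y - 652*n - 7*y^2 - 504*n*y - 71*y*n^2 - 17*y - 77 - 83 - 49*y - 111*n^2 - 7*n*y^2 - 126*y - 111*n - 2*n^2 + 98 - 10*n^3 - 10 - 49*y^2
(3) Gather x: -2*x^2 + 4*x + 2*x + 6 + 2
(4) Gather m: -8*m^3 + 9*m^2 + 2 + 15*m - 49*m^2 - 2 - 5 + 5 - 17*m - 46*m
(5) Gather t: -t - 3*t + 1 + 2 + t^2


(1) = -2*b^2 + 3*b + y*(-b - 1) + 5
(2) = -10*n^3 - 113*n^2 - 273*n + y^2*(-7*n - 56) + y*(-71*n^2 - 592*n - 192) - 72
(3) = -2*x^2 + 6*x + 8
(4) = -8*m^3 - 40*m^2 - 48*m
(5) = t^2 - 4*t + 3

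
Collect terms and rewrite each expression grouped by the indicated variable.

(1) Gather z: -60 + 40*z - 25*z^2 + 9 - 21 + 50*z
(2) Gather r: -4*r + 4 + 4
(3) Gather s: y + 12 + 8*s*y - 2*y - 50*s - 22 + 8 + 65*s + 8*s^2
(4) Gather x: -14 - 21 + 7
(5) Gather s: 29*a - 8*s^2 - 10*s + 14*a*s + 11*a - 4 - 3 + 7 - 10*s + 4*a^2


(1) = -25*z^2 + 90*z - 72
(2) = 8 - 4*r
(3) = 8*s^2 + s*(8*y + 15) - y - 2
(4) = -28
(5) = 4*a^2 + 40*a - 8*s^2 + s*(14*a - 20)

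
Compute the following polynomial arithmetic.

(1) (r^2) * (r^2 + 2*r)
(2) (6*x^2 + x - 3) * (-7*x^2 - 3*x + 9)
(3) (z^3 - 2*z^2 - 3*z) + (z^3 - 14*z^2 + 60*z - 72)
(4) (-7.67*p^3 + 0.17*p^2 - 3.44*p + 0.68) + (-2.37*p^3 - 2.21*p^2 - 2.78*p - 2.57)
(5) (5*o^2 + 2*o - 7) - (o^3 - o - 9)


(1) = r^4 + 2*r^3
(2) = -42*x^4 - 25*x^3 + 72*x^2 + 18*x - 27
(3) = 2*z^3 - 16*z^2 + 57*z - 72
(4) = -10.04*p^3 - 2.04*p^2 - 6.22*p - 1.89
(5) = -o^3 + 5*o^2 + 3*o + 2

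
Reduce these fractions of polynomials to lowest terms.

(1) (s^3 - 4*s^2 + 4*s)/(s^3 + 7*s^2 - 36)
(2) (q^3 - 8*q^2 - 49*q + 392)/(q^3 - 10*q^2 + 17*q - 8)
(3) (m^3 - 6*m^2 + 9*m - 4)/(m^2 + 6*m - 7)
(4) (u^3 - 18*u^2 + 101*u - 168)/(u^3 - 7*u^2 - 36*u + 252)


(1) = (s^2 - 2*s)/(s^2 + 9*s + 18)
(2) = (q^2 - 49)/(q^2 - 2*q + 1)
(3) = (m^2 - 5*m + 4)/(m + 7)
(4) = (u^2 - 11*u + 24)/(u^2 - 36)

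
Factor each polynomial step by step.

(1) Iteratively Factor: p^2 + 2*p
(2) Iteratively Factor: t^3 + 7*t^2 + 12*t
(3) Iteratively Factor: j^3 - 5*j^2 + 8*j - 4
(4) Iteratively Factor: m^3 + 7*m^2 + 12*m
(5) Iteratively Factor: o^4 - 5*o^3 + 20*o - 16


(1) = (p)*(p + 2)
(2) = (t)*(t^2 + 7*t + 12) = t*(t + 3)*(t + 4)
(3) = (j - 2)*(j^2 - 3*j + 2) = (j - 2)*(j - 1)*(j - 2)
(4) = (m)*(m^2 + 7*m + 12) = m*(m + 3)*(m + 4)
(5) = (o - 4)*(o^3 - o^2 - 4*o + 4) = (o - 4)*(o - 2)*(o^2 + o - 2) = (o - 4)*(o - 2)*(o - 1)*(o + 2)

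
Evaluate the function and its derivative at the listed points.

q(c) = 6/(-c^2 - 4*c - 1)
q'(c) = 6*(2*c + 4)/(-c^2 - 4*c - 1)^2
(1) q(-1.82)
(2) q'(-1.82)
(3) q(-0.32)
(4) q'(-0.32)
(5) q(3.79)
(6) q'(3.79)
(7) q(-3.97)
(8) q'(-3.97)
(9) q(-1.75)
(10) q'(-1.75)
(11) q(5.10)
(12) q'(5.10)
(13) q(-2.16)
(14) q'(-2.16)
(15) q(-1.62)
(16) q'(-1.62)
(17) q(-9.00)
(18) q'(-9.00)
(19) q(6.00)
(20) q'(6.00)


(1) = 2.02
(2) = 0.25
(3) = 33.78
(4) = 639.15
(5) = -0.20
(6) = 0.07
(7) = -6.81
(8) = -30.46
(9) = 2.04
(10) = 0.35
(11) = -0.13
(12) = 0.04
(13) = 2.02
(14) = -0.22
(15) = 2.10
(16) = 0.56
(17) = -0.13
(18) = -0.04
(19) = -0.10
(20) = 0.03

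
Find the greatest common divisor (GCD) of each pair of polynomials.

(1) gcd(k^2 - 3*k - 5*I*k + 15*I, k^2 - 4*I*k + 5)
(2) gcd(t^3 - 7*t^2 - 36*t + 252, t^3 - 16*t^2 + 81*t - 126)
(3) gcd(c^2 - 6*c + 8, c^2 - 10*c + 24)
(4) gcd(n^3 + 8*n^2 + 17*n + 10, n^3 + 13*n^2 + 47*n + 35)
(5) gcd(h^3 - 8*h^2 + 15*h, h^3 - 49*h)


(1) = gcd((k - 3)*(k - 5*I), (k - 5*I)*(k + I)) = k - 5*I
(2) = gcd((t - 7)*(t - 6)*(t + 6), (t - 7)*(t - 6)*(t - 3)) = t^2 - 13*t + 42
(3) = c - 4
(4) = gcd((n + 1)*(n + 2)*(n + 5), (n + 1)*(n + 5)*(n + 7)) = n^2 + 6*n + 5
(5) = gcd(h*(h - 5)*(h - 3), h*(h - 7)*(h + 7)) = h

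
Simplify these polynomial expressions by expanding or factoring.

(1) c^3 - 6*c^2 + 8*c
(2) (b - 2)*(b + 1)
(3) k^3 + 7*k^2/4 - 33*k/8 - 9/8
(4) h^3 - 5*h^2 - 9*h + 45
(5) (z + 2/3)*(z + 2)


(1) = c*(c - 4)*(c - 2)
(2) = b^2 - b - 2
(3) = (k - 3/2)*(k + 1/4)*(k + 3)
(4) = (h - 5)*(h - 3)*(h + 3)
(5) = z^2 + 8*z/3 + 4/3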